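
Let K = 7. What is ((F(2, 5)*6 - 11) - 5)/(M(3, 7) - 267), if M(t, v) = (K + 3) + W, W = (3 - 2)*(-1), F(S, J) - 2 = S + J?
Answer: -19/129 ≈ -0.14729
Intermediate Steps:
F(S, J) = 2 + J + S (F(S, J) = 2 + (S + J) = 2 + (J + S) = 2 + J + S)
W = -1 (W = 1*(-1) = -1)
M(t, v) = 9 (M(t, v) = (7 + 3) - 1 = 10 - 1 = 9)
((F(2, 5)*6 - 11) - 5)/(M(3, 7) - 267) = (((2 + 5 + 2)*6 - 11) - 5)/(9 - 267) = ((9*6 - 11) - 5)/(-258) = ((54 - 11) - 5)*(-1/258) = (43 - 5)*(-1/258) = 38*(-1/258) = -19/129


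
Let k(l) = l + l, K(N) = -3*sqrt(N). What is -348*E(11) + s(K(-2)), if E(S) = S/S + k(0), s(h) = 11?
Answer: -337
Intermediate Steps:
k(l) = 2*l
E(S) = 1 (E(S) = S/S + 2*0 = 1 + 0 = 1)
-348*E(11) + s(K(-2)) = -348*1 + 11 = -348 + 11 = -337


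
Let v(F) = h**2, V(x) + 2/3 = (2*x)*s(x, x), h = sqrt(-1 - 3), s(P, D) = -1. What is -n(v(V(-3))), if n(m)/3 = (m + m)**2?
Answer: -192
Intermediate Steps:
h = 2*I (h = sqrt(-4) = 2*I ≈ 2.0*I)
V(x) = -2/3 - 2*x (V(x) = -2/3 + (2*x)*(-1) = -2/3 - 2*x)
v(F) = -4 (v(F) = (2*I)**2 = -4)
n(m) = 12*m**2 (n(m) = 3*(m + m)**2 = 3*(2*m)**2 = 3*(4*m**2) = 12*m**2)
-n(v(V(-3))) = -12*(-4)**2 = -12*16 = -1*192 = -192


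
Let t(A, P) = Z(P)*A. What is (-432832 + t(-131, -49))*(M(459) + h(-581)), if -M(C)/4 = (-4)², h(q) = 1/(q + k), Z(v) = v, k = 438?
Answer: 300227553/11 ≈ 2.7293e+7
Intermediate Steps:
t(A, P) = A*P (t(A, P) = P*A = A*P)
h(q) = 1/(438 + q) (h(q) = 1/(q + 438) = 1/(438 + q))
M(C) = -64 (M(C) = -4*(-4)² = -4*16 = -64)
(-432832 + t(-131, -49))*(M(459) + h(-581)) = (-432832 - 131*(-49))*(-64 + 1/(438 - 581)) = (-432832 + 6419)*(-64 + 1/(-143)) = -426413*(-64 - 1/143) = -426413*(-9153/143) = 300227553/11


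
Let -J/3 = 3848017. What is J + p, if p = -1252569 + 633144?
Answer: -12163476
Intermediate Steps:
J = -11544051 (J = -3*3848017 = -11544051)
p = -619425
J + p = -11544051 - 619425 = -12163476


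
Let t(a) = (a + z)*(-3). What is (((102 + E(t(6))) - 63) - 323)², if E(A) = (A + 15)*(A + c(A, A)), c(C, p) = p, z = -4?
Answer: 153664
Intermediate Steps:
t(a) = 12 - 3*a (t(a) = (a - 4)*(-3) = (-4 + a)*(-3) = 12 - 3*a)
E(A) = 2*A*(15 + A) (E(A) = (A + 15)*(A + A) = (15 + A)*(2*A) = 2*A*(15 + A))
(((102 + E(t(6))) - 63) - 323)² = (((102 + 2*(12 - 3*6)*(15 + (12 - 3*6))) - 63) - 323)² = (((102 + 2*(12 - 18)*(15 + (12 - 18))) - 63) - 323)² = (((102 + 2*(-6)*(15 - 6)) - 63) - 323)² = (((102 + 2*(-6)*9) - 63) - 323)² = (((102 - 108) - 63) - 323)² = ((-6 - 63) - 323)² = (-69 - 323)² = (-392)² = 153664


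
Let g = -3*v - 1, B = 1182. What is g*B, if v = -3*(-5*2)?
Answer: -107562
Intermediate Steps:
v = 30 (v = -(-30) = -3*(-10) = 30)
g = -91 (g = -3*30 - 1 = -90 - 1 = -91)
g*B = -91*1182 = -107562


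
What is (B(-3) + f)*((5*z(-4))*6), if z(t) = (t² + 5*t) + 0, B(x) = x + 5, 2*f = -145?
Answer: 8460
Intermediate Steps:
f = -145/2 (f = (½)*(-145) = -145/2 ≈ -72.500)
B(x) = 5 + x
z(t) = t² + 5*t
(B(-3) + f)*((5*z(-4))*6) = ((5 - 3) - 145/2)*((5*(-4*(5 - 4)))*6) = (2 - 145/2)*((5*(-4*1))*6) = -141*5*(-4)*6/2 = -(-1410)*6 = -141/2*(-120) = 8460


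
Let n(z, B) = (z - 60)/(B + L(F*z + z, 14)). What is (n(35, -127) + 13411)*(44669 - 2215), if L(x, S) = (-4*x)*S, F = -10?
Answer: 9971035891372/17513 ≈ 5.6935e+8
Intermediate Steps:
L(x, S) = -4*S*x
n(z, B) = (-60 + z)/(B + 504*z) (n(z, B) = (z - 60)/(B - 4*14*(-10*z + z)) = (-60 + z)/(B - 4*14*(-9*z)) = (-60 + z)/(B + 504*z))
(n(35, -127) + 13411)*(44669 - 2215) = ((-60 + 35)/(-127 + 504*35) + 13411)*(44669 - 2215) = (-25/(-127 + 17640) + 13411)*42454 = (-25/17513 + 13411)*42454 = (234866818/17513)*42454 = 9971035891372/17513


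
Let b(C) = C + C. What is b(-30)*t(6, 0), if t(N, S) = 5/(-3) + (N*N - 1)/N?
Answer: -250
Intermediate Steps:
t(N, S) = -5/3 + (-1 + N²)/N (t(N, S) = 5*(-⅓) + (N² - 1)/N = -5/3 + (-1 + N²)/N)
b(C) = 2*C
b(-30)*t(6, 0) = (2*(-30))*(-5/3 + 6 - 1/6) = -60*(-5/3 + 6 - 1*⅙) = -60*(-5/3 + 6 - ⅙) = -60*25/6 = -250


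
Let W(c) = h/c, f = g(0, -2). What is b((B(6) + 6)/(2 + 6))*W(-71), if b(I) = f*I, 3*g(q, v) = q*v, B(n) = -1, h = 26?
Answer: 0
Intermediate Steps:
g(q, v) = q*v/3 (g(q, v) = (q*v)/3 = q*v/3)
f = 0 (f = (⅓)*0*(-2) = 0)
W(c) = 26/c
b(I) = 0 (b(I) = 0*I = 0)
b((B(6) + 6)/(2 + 6))*W(-71) = 0*(26/(-71)) = 0*(26*(-1/71)) = 0*(-26/71) = 0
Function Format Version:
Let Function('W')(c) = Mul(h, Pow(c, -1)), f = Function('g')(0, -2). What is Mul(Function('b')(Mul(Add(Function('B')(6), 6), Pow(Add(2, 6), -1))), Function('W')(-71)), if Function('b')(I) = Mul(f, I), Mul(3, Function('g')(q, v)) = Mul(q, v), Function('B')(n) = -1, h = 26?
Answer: 0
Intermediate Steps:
Function('g')(q, v) = Mul(Rational(1, 3), q, v) (Function('g')(q, v) = Mul(Rational(1, 3), Mul(q, v)) = Mul(Rational(1, 3), q, v))
f = 0 (f = Mul(Rational(1, 3), 0, -2) = 0)
Function('W')(c) = Mul(26, Pow(c, -1))
Function('b')(I) = 0 (Function('b')(I) = Mul(0, I) = 0)
Mul(Function('b')(Mul(Add(Function('B')(6), 6), Pow(Add(2, 6), -1))), Function('W')(-71)) = Mul(0, Mul(26, Pow(-71, -1))) = Mul(0, Mul(26, Rational(-1, 71))) = Mul(0, Rational(-26, 71)) = 0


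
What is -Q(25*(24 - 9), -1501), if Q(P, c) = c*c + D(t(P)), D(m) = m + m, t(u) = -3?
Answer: -2252995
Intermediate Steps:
D(m) = 2*m
Q(P, c) = -6 + c**2 (Q(P, c) = c*c + 2*(-3) = c**2 - 6 = -6 + c**2)
-Q(25*(24 - 9), -1501) = -(-6 + (-1501)**2) = -(-6 + 2253001) = -1*2252995 = -2252995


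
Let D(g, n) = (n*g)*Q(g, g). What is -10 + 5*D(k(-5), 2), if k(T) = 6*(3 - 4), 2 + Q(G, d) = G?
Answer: 470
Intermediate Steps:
Q(G, d) = -2 + G
k(T) = -6 (k(T) = 6*(-1) = -6)
D(g, n) = g*n*(-2 + g) (D(g, n) = (n*g)*(-2 + g) = (g*n)*(-2 + g) = g*n*(-2 + g))
-10 + 5*D(k(-5), 2) = -10 + 5*(-6*2*(-2 - 6)) = -10 + 5*(-6*2*(-8)) = -10 + 5*96 = -10 + 480 = 470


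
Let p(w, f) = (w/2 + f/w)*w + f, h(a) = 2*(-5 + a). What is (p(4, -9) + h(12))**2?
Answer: 16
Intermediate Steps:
h(a) = -10 + 2*a
p(w, f) = f + w*(w/2 + f/w) (p(w, f) = (w*(1/2) + f/w)*w + f = (w/2 + f/w)*w + f = w*(w/2 + f/w) + f = f + w*(w/2 + f/w))
(p(4, -9) + h(12))**2 = (((1/2)*4**2 + 2*(-9)) + (-10 + 2*12))**2 = (((1/2)*16 - 18) + (-10 + 24))**2 = ((8 - 18) + 14)**2 = (-10 + 14)**2 = 4**2 = 16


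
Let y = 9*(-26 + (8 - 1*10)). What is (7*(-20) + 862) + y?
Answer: 470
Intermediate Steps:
y = -252 (y = 9*(-26 + (8 - 10)) = 9*(-26 - 2) = 9*(-28) = -252)
(7*(-20) + 862) + y = (7*(-20) + 862) - 252 = (-140 + 862) - 252 = 722 - 252 = 470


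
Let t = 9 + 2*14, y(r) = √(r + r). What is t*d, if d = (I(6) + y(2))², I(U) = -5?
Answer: 333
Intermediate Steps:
y(r) = √2*√r (y(r) = √(2*r) = √2*√r)
d = 9 (d = (-5 + √2*√2)² = (-5 + 2)² = (-3)² = 9)
t = 37 (t = 9 + 28 = 37)
t*d = 37*9 = 333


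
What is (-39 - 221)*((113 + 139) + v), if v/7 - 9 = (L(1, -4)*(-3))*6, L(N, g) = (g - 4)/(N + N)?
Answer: -212940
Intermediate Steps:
L(N, g) = (-4 + g)/(2*N) (L(N, g) = (-4 + g)/((2*N)) = (-4 + g)*(1/(2*N)) = (-4 + g)/(2*N))
v = 567 (v = 63 + 7*((((½)*(-4 - 4)/1)*(-3))*6) = 63 + 7*((((½)*1*(-8))*(-3))*6) = 63 + 7*(-4*(-3)*6) = 63 + 7*(12*6) = 63 + 7*72 = 63 + 504 = 567)
(-39 - 221)*((113 + 139) + v) = (-39 - 221)*((113 + 139) + 567) = -260*(252 + 567) = -260*819 = -212940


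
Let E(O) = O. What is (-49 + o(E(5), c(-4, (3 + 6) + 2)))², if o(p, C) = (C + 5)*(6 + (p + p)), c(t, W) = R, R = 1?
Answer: 2209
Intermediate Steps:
c(t, W) = 1
o(p, C) = (5 + C)*(6 + 2*p)
(-49 + o(E(5), c(-4, (3 + 6) + 2)))² = (-49 + (30 + 6*1 + 10*5 + 2*1*5))² = (-49 + (30 + 6 + 50 + 10))² = (-49 + 96)² = 47² = 2209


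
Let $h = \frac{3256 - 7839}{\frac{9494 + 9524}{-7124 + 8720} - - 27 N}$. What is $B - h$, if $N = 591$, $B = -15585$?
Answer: $- \frac{198599036841}{12743195} \approx -15585.0$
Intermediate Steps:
$h = - \frac{3657234}{12743195}$ ($h = \frac{3256 - 7839}{\frac{9494 + 9524}{-7124 + 8720} - \left(-27\right) 591} = - \frac{4583}{\frac{19018}{1596} - -15957} = - \frac{4583}{19018 \cdot \frac{1}{1596} + 15957} = - \frac{4583}{\frac{9509}{798} + 15957} = - \frac{4583}{\frac{12743195}{798}} = \left(-4583\right) \frac{798}{12743195} = - \frac{3657234}{12743195} \approx -0.28699$)
$B - h = -15585 - - \frac{3657234}{12743195} = -15585 + \frac{3657234}{12743195} = - \frac{198599036841}{12743195}$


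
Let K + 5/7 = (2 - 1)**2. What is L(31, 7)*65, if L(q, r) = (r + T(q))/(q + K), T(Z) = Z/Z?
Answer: 3640/219 ≈ 16.621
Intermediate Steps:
T(Z) = 1
K = 2/7 (K = -5/7 + (2 - 1)**2 = -5/7 + 1**2 = -5/7 + 1 = 2/7 ≈ 0.28571)
L(q, r) = (1 + r)/(2/7 + q) (L(q, r) = (r + 1)/(q + 2/7) = (1 + r)/(2/7 + q))
L(31, 7)*65 = (7*(1 + 7)/(2 + 7*31))*65 = (7*8/(2 + 217))*65 = (7*8/219)*65 = (7*(1/219)*8)*65 = (56/219)*65 = 3640/219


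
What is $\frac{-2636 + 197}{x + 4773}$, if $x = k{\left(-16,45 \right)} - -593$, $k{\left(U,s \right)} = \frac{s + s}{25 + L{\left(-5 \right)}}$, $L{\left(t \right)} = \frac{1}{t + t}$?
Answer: $- \frac{202437}{445678} \approx -0.45422$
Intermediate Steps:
$L{\left(t \right)} = \frac{1}{2 t}$
$k{\left(U,s \right)} = \frac{20 s}{249}$ ($k{\left(U,s \right)} = \frac{s + s}{25 + \frac{1}{2 \left(-5\right)}} = \frac{2 s}{25 + \frac{1}{2} \left(- \frac{1}{5}\right)} = \frac{2 s}{25 - \frac{1}{10}} = \frac{2 s}{\frac{249}{10}} = 2 s \frac{10}{249} = \frac{20 s}{249}$)
$x = \frac{49519}{83}$ ($x = \frac{20}{249} \cdot 45 - -593 = \frac{300}{83} + 593 = \frac{49519}{83} \approx 596.61$)
$\frac{-2636 + 197}{x + 4773} = \frac{-2636 + 197}{\frac{49519}{83} + 4773} = - \frac{2439}{\frac{445678}{83}} = \left(-2439\right) \frac{83}{445678} = - \frac{202437}{445678}$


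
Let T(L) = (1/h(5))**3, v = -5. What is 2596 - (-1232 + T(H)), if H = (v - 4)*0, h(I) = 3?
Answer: 103355/27 ≈ 3828.0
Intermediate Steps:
H = 0 (H = (-5 - 4)*0 = -9*0 = 0)
T(L) = 1/27 (T(L) = (1/3)**3 = 1/27)
2596 - (-1232 + T(H)) = 2596 - (-1232 + 1/27) = 2596 - 1*(-33263/27) = 2596 + 33263/27 = 103355/27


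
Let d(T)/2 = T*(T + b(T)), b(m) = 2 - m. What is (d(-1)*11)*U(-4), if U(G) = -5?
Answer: 220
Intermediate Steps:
d(T) = 4*T (d(T) = 2*(T*(T + (2 - T))) = 2*(T*2) = 2*(2*T) = 4*T)
(d(-1)*11)*U(-4) = ((4*(-1))*11)*(-5) = -4*11*(-5) = -44*(-5) = 220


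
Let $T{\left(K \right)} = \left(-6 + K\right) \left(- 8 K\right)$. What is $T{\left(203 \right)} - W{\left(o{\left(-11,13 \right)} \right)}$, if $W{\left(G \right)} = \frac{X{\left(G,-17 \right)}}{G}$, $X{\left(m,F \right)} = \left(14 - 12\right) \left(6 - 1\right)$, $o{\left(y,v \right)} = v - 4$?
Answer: $- \frac{2879362}{9} \approx -3.1993 \cdot 10^{5}$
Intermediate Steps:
$T{\left(K \right)} = - 8 K \left(-6 + K\right)$
$o{\left(y,v \right)} = -4 + v$
$X{\left(m,F \right)} = 10$ ($X{\left(m,F \right)} = 2 \cdot 5 = 10$)
$W{\left(G \right)} = \frac{10}{G}$
$T{\left(203 \right)} - W{\left(o{\left(-11,13 \right)} \right)} = 8 \cdot 203 \left(6 - 203\right) - \frac{10}{-4 + 13} = 8 \cdot 203 \left(6 - 203\right) - \frac{10}{9} = 8 \cdot 203 \left(-197\right) - 10 \cdot \frac{1}{9} = -319928 - \frac{10}{9} = - \frac{2879362}{9}$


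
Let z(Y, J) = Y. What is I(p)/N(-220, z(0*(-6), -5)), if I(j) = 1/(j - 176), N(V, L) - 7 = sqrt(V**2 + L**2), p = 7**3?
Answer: 1/37909 ≈ 2.6379e-5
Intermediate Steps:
p = 343
N(V, L) = 7 + sqrt(L**2 + V**2) (N(V, L) = 7 + sqrt(V**2 + L**2) = 7 + sqrt(L**2 + V**2))
I(j) = 1/(-176 + j)
I(p)/N(-220, z(0*(-6), -5)) = 1/((-176 + 343)*(7 + sqrt((0*(-6))**2 + (-220)**2))) = 1/(167*(7 + sqrt(0**2 + 48400))) = 1/(167*(7 + sqrt(0 + 48400))) = 1/(167*(7 + sqrt(48400))) = 1/(167*(7 + 220)) = (1/167)/227 = (1/167)*(1/227) = 1/37909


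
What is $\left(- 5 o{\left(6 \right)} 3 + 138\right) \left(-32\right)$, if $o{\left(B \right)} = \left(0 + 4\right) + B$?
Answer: $384$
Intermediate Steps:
$o{\left(B \right)} = 4 + B$
$\left(- 5 o{\left(6 \right)} 3 + 138\right) \left(-32\right) = \left(- 5 \left(4 + 6\right) 3 + 138\right) \left(-32\right) = \left(\left(-5\right) 10 \cdot 3 + 138\right) \left(-32\right) = \left(\left(-50\right) 3 + 138\right) \left(-32\right) = \left(-150 + 138\right) \left(-32\right) = \left(-12\right) \left(-32\right) = 384$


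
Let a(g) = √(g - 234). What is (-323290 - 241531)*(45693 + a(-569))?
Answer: -25808365953 - 564821*I*√803 ≈ -2.5808e+10 - 1.6005e+7*I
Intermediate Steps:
a(g) = √(-234 + g)
(-323290 - 241531)*(45693 + a(-569)) = (-323290 - 241531)*(45693 + √(-234 - 569)) = -564821*(45693 + √(-803)) = -564821*(45693 + I*√803) = -25808365953 - 564821*I*√803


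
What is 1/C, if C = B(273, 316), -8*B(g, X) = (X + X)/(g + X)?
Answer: -589/79 ≈ -7.4557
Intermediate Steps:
B(g, X) = -X/(4*(X + g)) (B(g, X) = -(X + X)/(8*(g + X)) = -2*X/(8*(X + g)) = -X/(4*(X + g)))
C = -79/589 (C = -1*316/(4*316 + 4*273) = -1*316/(1264 + 1092) = -1*316/2356 = -1*316*1/2356 = -79/589 ≈ -0.13413)
1/C = 1/(-79/589) = -589/79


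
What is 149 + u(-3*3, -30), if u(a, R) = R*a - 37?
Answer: 382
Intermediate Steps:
u(a, R) = -37 + R*a
149 + u(-3*3, -30) = 149 + (-37 - (-90)*3) = 149 + (-37 - 30*(-9)) = 149 + (-37 + 270) = 149 + 233 = 382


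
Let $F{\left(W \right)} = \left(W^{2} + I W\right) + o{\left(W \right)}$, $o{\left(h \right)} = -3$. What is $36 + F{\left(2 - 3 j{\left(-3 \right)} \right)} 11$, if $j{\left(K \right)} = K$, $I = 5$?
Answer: $1939$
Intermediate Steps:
$F{\left(W \right)} = -3 + W^{2} + 5 W$ ($F{\left(W \right)} = \left(W^{2} + 5 W\right) - 3 = -3 + W^{2} + 5 W$)
$36 + F{\left(2 - 3 j{\left(-3 \right)} \right)} 11 = 36 + \left(-3 + \left(2 - -9\right)^{2} + 5 \left(2 - -9\right)\right) 11 = 36 + \left(-3 + \left(2 + 9\right)^{2} + 5 \left(2 + 9\right)\right) 11 = 36 + \left(-3 + 11^{2} + 5 \cdot 11\right) 11 = 36 + \left(-3 + 121 + 55\right) 11 = 36 + 173 \cdot 11 = 36 + 1903 = 1939$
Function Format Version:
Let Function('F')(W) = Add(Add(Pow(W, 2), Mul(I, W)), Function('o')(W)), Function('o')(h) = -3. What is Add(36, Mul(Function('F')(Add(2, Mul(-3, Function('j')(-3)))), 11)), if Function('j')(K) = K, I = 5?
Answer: 1939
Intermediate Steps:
Function('F')(W) = Add(-3, Pow(W, 2), Mul(5, W)) (Function('F')(W) = Add(Add(Pow(W, 2), Mul(5, W)), -3) = Add(-3, Pow(W, 2), Mul(5, W)))
Add(36, Mul(Function('F')(Add(2, Mul(-3, Function('j')(-3)))), 11)) = Add(36, Mul(Add(-3, Pow(Add(2, Mul(-3, -3)), 2), Mul(5, Add(2, Mul(-3, -3)))), 11)) = Add(36, Mul(Add(-3, Pow(Add(2, 9), 2), Mul(5, Add(2, 9))), 11)) = Add(36, Mul(Add(-3, Pow(11, 2), Mul(5, 11)), 11)) = Add(36, Mul(Add(-3, 121, 55), 11)) = Add(36, Mul(173, 11)) = Add(36, 1903) = 1939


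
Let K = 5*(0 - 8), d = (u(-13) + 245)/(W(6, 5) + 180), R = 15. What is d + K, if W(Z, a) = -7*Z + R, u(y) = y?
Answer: -5888/153 ≈ -38.484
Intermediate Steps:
W(Z, a) = 15 - 7*Z (W(Z, a) = -7*Z + 15 = 15 - 7*Z)
d = 232/153 (d = (-13 + 245)/((15 - 7*6) + 180) = 232/((15 - 42) + 180) = 232/(-27 + 180) = 232/153 ≈ 1.5163)
K = -40 (K = 5*(-8) = -40)
d + K = 232/153 - 40 = -5888/153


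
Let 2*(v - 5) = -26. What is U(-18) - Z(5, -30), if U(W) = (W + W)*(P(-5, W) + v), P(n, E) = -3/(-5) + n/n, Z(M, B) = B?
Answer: 1302/5 ≈ 260.40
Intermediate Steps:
v = -8 (v = 5 + (½)*(-26) = 5 - 13 = -8)
P(n, E) = 8/5 (P(n, E) = -3*(-⅕) + 1 = ⅗ + 1 = 8/5)
U(W) = -64*W/5 (U(W) = (W + W)*(8/5 - 8) = (2*W)*(-32/5) = -64*W/5)
U(-18) - Z(5, -30) = -64/5*(-18) - 1*(-30) = 1152/5 + 30 = 1302/5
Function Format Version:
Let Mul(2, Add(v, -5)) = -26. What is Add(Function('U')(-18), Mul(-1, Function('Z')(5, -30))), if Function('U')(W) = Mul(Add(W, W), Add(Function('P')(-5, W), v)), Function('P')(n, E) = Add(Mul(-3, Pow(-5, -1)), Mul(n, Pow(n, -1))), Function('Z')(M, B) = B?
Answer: Rational(1302, 5) ≈ 260.40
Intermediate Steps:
v = -8 (v = Add(5, Mul(Rational(1, 2), -26)) = Add(5, -13) = -8)
Function('P')(n, E) = Rational(8, 5) (Function('P')(n, E) = Add(Mul(-3, Rational(-1, 5)), 1) = Add(Rational(3, 5), 1) = Rational(8, 5))
Function('U')(W) = Mul(Rational(-64, 5), W) (Function('U')(W) = Mul(Add(W, W), Add(Rational(8, 5), -8)) = Mul(Mul(2, W), Rational(-32, 5)) = Mul(Rational(-64, 5), W))
Add(Function('U')(-18), Mul(-1, Function('Z')(5, -30))) = Add(Mul(Rational(-64, 5), -18), Mul(-1, -30)) = Add(Rational(1152, 5), 30) = Rational(1302, 5)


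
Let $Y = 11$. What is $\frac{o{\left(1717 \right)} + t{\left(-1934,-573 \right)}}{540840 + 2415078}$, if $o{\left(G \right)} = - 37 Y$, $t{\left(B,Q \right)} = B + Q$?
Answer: $- \frac{1457}{1477959} \approx -0.00098582$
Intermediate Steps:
$o{\left(G \right)} = -407$ ($o{\left(G \right)} = \left(-37\right) 11 = -407$)
$\frac{o{\left(1717 \right)} + t{\left(-1934,-573 \right)}}{540840 + 2415078} = \frac{-407 - 2507}{540840 + 2415078} = \frac{-407 - 2507}{2955918} = \left(-2914\right) \frac{1}{2955918} = - \frac{1457}{1477959}$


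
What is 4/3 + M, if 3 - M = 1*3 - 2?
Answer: 10/3 ≈ 3.3333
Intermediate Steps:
M = 2 (M = 3 - (1*3 - 2) = 3 - (3 - 2) = 3 - 1*1 = 3 - 1 = 2)
4/3 + M = 4/3 + 2 = 10/3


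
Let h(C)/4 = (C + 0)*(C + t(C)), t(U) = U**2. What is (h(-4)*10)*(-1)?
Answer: 1920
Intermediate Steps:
h(C) = 4*C*(C + C**2) (h(C) = 4*((C + 0)*(C + C**2)) = 4*(C*(C + C**2)) = 4*C*(C + C**2))
(h(-4)*10)*(-1) = ((4*(-4)**2*(1 - 4))*10)*(-1) = ((4*16*(-3))*10)*(-1) = -192*10*(-1) = -1920*(-1) = 1920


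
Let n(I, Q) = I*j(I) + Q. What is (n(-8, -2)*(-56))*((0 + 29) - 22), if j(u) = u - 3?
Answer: -33712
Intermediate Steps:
j(u) = -3 + u
n(I, Q) = Q + I*(-3 + I) (n(I, Q) = I*(-3 + I) + Q = Q + I*(-3 + I))
(n(-8, -2)*(-56))*((0 + 29) - 22) = ((-2 - 8*(-3 - 8))*(-56))*((0 + 29) - 22) = ((-2 - 8*(-11))*(-56))*(29 - 22) = ((-2 + 88)*(-56))*7 = (86*(-56))*7 = -4816*7 = -33712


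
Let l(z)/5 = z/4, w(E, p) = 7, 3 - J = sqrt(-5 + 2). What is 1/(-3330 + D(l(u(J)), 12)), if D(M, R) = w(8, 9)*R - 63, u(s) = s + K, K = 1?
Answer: -1/3309 ≈ -0.00030221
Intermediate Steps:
J = 3 - I*sqrt(3) (J = 3 - sqrt(-5 + 2) = 3 - sqrt(-3) = 3 - I*sqrt(3) ≈ 3.0 - 1.732*I)
u(s) = 1 + s (u(s) = s + 1 = 1 + s)
l(z) = 5*z/4 (l(z) = 5*(z/4) = 5*z/4)
D(M, R) = -63 + 7*R (D(M, R) = 7*R - 63 = -63 + 7*R)
1/(-3330 + D(l(u(J)), 12)) = 1/(-3330 + (-63 + 7*12)) = 1/(-3330 + (-63 + 84)) = 1/(-3330 + 21) = 1/(-3309) = -1/3309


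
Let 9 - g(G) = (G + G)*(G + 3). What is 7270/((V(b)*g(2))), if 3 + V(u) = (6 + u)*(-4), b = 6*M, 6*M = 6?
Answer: 7270/561 ≈ 12.959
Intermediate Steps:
M = 1 (M = (⅙)*6 = 1)
g(G) = 9 - 2*G*(3 + G) (g(G) = 9 - (G + G)*(G + 3) = 9 - 2*G*(3 + G))
b = 6 (b = 6*1 = 6)
V(u) = -27 - 4*u (V(u) = -3 + (6 + u)*(-4) = -3 + (-24 - 4*u) = -27 - 4*u)
7270/((V(b)*g(2))) = 7270/(((-27 - 4*6)*(9 - 6*2 - 2*2²))) = 7270/(((-27 - 24)*(9 - 12 - 2*4))) = 7270/((-51*(9 - 12 - 8))) = 7270/((-51*(-11))) = 7270/561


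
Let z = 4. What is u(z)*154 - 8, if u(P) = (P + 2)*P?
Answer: 3688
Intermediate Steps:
u(P) = P*(2 + P) (u(P) = (2 + P)*P = P*(2 + P))
u(z)*154 - 8 = (4*(2 + 4))*154 - 8 = (4*6)*154 - 8 = 24*154 - 8 = 3696 - 8 = 3688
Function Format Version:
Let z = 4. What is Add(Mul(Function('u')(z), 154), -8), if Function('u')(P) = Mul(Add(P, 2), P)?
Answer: 3688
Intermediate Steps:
Function('u')(P) = Mul(P, Add(2, P)) (Function('u')(P) = Mul(Add(2, P), P) = Mul(P, Add(2, P)))
Add(Mul(Function('u')(z), 154), -8) = Add(Mul(Mul(4, Add(2, 4)), 154), -8) = Add(Mul(Mul(4, 6), 154), -8) = Add(Mul(24, 154), -8) = Add(3696, -8) = 3688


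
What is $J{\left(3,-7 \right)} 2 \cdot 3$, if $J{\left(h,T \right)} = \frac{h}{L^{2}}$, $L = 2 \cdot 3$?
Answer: $\frac{1}{2} \approx 0.5$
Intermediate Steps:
$L = 6$
$J{\left(h,T \right)} = \frac{h}{36}$ ($J{\left(h,T \right)} = \frac{h}{6^{2}} = \frac{h}{36}$)
$J{\left(3,-7 \right)} 2 \cdot 3 = \frac{1}{36} \cdot 3 \cdot 2 \cdot 3 = \frac{1}{12} \cdot 2 \cdot 3 = \frac{1}{6} \cdot 3 = \frac{1}{2}$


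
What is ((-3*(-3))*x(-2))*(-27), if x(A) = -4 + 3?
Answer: 243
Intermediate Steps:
x(A) = -1
((-3*(-3))*x(-2))*(-27) = (-3*(-3)*(-1))*(-27) = (9*(-1))*(-27) = -9*(-27) = 243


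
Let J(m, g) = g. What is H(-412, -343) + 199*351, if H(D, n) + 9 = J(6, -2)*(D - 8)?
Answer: 70680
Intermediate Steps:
H(D, n) = 7 - 2*D (H(D, n) = -9 - 2*(D - 8) = -9 - 2*(-8 + D) = -9 + (16 - 2*D) = 7 - 2*D)
H(-412, -343) + 199*351 = (7 - 2*(-412)) + 199*351 = (7 + 824) + 69849 = 831 + 69849 = 70680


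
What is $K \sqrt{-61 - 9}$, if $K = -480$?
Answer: $- 480 i \sqrt{70} \approx - 4016.0 i$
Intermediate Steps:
$K \sqrt{-61 - 9} = - 480 \sqrt{-61 - 9} = - 480 \sqrt{-70} = - 480 i \sqrt{70}$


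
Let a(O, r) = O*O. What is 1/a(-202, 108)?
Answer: 1/40804 ≈ 2.4507e-5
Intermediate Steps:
a(O, r) = O**2
1/a(-202, 108) = 1/((-202)**2) = 1/40804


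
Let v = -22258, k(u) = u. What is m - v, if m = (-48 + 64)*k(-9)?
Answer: 22114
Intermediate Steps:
m = -144 (m = (-48 + 64)*(-9) = 16*(-9) = -144)
m - v = -144 - 1*(-22258) = -144 + 22258 = 22114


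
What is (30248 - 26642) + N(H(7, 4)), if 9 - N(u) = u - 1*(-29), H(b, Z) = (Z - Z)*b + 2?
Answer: 3584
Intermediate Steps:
H(b, Z) = 2 (H(b, Z) = 0*b + 2 = 0 + 2 = 2)
N(u) = -20 - u (N(u) = 9 - (u - 1*(-29)) = 9 - (u + 29) = 9 - (29 + u) = 9 + (-29 - u) = -20 - u)
(30248 - 26642) + N(H(7, 4)) = (30248 - 26642) + (-20 - 1*2) = 3606 + (-20 - 2) = 3606 - 22 = 3584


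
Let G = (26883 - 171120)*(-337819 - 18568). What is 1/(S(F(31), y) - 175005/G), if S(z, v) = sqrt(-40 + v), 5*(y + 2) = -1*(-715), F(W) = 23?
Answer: 999554507975955/29653498172735988769004 + 293598991809300908329*sqrt(101)/29653498172735988769004 ≈ 0.099504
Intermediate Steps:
y = 141 (y = -2 + (-1*(-715))/5 = -2 + (1/5)*715 = -2 + 143 = 141)
G = 51404191719 (G = -144237*(-356387) = 51404191719)
1/(S(F(31), y) - 175005/G) = 1/(sqrt(-40 + 141) - 175005/51404191719) = 1/(sqrt(101) - 175005*1/51404191719) = 1/(sqrt(101) - 58335/17134730573) = 1/(-58335/17134730573 + sqrt(101))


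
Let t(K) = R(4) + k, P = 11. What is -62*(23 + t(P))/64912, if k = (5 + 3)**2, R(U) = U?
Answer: -2821/32456 ≈ -0.086918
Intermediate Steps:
k = 64 (k = 8**2 = 64)
t(K) = 68 (t(K) = 4 + 64 = 68)
-62*(23 + t(P))/64912 = -62*(23 + 68)/64912 = -62*91*(1/64912) = -5642*1/64912 = -2821/32456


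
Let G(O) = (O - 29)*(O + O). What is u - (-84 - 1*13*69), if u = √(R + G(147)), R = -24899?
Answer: 981 + √9793 ≈ 1080.0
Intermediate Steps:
G(O) = 2*O*(-29 + O) (G(O) = (-29 + O)*(2*O) = 2*O*(-29 + O))
u = √9793 (u = √(-24899 + 2*147*(-29 + 147)) = √(-24899 + 2*147*118) = √(-24899 + 34692) = √9793 ≈ 98.960)
u - (-84 - 1*13*69) = √9793 - (-84 - 1*13*69) = √9793 - (-84 - 13*69) = √9793 - (-84 - 897) = √9793 - 1*(-981) = √9793 + 981 = 981 + √9793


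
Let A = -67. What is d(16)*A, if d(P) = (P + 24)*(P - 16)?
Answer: 0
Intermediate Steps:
d(P) = (-16 + P)*(24 + P) (d(P) = (24 + P)*(-16 + P) = (-16 + P)*(24 + P))
d(16)*A = (-384 + 16² + 8*16)*(-67) = (-384 + 256 + 128)*(-67) = 0*(-67) = 0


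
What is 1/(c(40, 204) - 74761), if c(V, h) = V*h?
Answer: -1/66601 ≈ -1.5015e-5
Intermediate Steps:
1/(c(40, 204) - 74761) = 1/(40*204 - 74761) = 1/(8160 - 74761) = 1/(-66601) = -1/66601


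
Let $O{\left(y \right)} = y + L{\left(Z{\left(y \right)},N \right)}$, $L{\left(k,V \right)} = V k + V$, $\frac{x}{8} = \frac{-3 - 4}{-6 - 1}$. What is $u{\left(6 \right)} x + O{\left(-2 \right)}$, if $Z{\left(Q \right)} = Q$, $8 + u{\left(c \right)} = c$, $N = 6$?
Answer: $-24$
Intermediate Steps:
$u{\left(c \right)} = -8 + c$
$x = 8$ ($x = 8 \frac{-3 - 4}{-6 - 1} = 8 \left(- \frac{7}{-7}\right) = 8 \left(\left(-7\right) \left(- \frac{1}{7}\right)\right) = 8 \cdot 1 = 8$)
$L{\left(k,V \right)} = V + V k$
$O{\left(y \right)} = 6 + 7 y$ ($O{\left(y \right)} = y + 6 \left(1 + y\right) = y + \left(6 + 6 y\right) = 6 + 7 y$)
$u{\left(6 \right)} x + O{\left(-2 \right)} = \left(-8 + 6\right) 8 + \left(6 + 7 \left(-2\right)\right) = \left(-2\right) 8 + \left(6 - 14\right) = -16 - 8 = -24$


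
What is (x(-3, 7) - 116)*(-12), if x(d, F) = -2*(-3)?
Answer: 1320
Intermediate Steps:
x(d, F) = 6
(x(-3, 7) - 116)*(-12) = (6 - 116)*(-12) = -110*(-12) = 1320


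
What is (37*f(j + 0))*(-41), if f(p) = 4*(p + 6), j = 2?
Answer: -48544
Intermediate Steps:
f(p) = 24 + 4*p (f(p) = 4*(6 + p) = 24 + 4*p)
(37*f(j + 0))*(-41) = (37*(24 + 4*(2 + 0)))*(-41) = (37*(24 + 4*2))*(-41) = (37*(24 + 8))*(-41) = (37*32)*(-41) = 1184*(-41) = -48544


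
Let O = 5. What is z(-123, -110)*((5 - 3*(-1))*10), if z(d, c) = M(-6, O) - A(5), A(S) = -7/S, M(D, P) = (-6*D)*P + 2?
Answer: 14672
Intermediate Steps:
M(D, P) = 2 - 6*D*P (M(D, P) = -6*D*P + 2 = 2 - 6*D*P)
z(d, c) = 917/5 (z(d, c) = (2 - 6*(-6)*5) - (-7)/5 = (2 + 180) - (-7)/5 = 182 - 1*(-7/5) = 182 + 7/5 = 917/5)
z(-123, -110)*((5 - 3*(-1))*10) = 917*((5 - 3*(-1))*10)/5 = 917*((5 + 3)*10)/5 = 917*(8*10)/5 = (917/5)*80 = 14672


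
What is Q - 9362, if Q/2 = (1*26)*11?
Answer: -8790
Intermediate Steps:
Q = 572 (Q = 2*((1*26)*11) = 2*(26*11) = 2*286 = 572)
Q - 9362 = 572 - 9362 = -8790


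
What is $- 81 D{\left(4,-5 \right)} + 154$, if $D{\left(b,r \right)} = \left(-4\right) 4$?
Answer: $1450$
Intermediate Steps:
$D{\left(b,r \right)} = -16$
$- 81 D{\left(4,-5 \right)} + 154 = \left(-81\right) \left(-16\right) + 154 = 1296 + 154 = 1450$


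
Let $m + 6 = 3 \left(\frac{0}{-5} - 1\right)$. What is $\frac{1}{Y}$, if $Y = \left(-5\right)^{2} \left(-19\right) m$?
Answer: $\frac{1}{4275} \approx 0.00023392$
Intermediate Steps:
$m = -9$ ($m = -6 + 3 \left(\frac{0}{-5} - 1\right) = -6 + 3 \left(0 \left(- \frac{1}{5}\right) - 1\right) = -6 + 3 \left(0 - 1\right) = -6 + 3 \left(-1\right) = -6 - 3 = -9$)
$Y = 4275$ ($Y = \left(-5\right)^{2} \left(-19\right) \left(-9\right) = 25 \left(-19\right) \left(-9\right) = \left(-475\right) \left(-9\right) = 4275$)
$\frac{1}{Y} = \frac{1}{4275}$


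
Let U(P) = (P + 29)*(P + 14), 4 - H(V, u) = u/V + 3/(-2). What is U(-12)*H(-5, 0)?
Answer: 187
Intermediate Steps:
H(V, u) = 11/2 - u/V (H(V, u) = 4 - (u/V + 3/(-2)) = 4 - (u/V + 3*(-½)) = 4 - (u/V - 3/2) = 4 - (-3/2 + u/V) = 4 + (3/2 - u/V) = 11/2 - u/V)
U(P) = (14 + P)*(29 + P) (U(P) = (29 + P)*(14 + P) = (14 + P)*(29 + P))
U(-12)*H(-5, 0) = (406 + (-12)² + 43*(-12))*(11/2 - 1*0/(-5)) = (406 + 144 - 516)*(11/2 - 1*0*(-⅕)) = 34*(11/2 + 0) = 34*(11/2) = 187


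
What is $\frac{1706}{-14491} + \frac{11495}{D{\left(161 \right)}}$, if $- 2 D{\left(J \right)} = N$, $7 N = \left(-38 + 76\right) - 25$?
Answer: $- \frac{2332058808}{188383} \approx -12379.0$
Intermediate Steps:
$N = \frac{13}{7}$ ($N = \frac{\left(-38 + 76\right) - 25}{7} = \frac{38 - 25}{7} = \frac{1}{7} \cdot 13 = \frac{13}{7} \approx 1.8571$)
$D{\left(J \right)} = - \frac{13}{14}$ ($D{\left(J \right)} = \left(- \frac{1}{2}\right) \frac{13}{7} = - \frac{13}{14}$)
$\frac{1706}{-14491} + \frac{11495}{D{\left(161 \right)}} = \frac{1706}{-14491} + \frac{11495}{- \frac{13}{14}} = 1706 \left(- \frac{1}{14491}\right) + 11495 \left(- \frac{14}{13}\right) = - \frac{1706}{14491} - \frac{160930}{13} = - \frac{2332058808}{188383}$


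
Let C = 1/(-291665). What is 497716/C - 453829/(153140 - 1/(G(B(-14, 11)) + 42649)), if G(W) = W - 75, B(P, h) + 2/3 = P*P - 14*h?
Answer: -2842115387911908592514/19578336437 ≈ -1.4517e+11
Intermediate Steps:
B(P, h) = -⅔ + P² - 14*h (B(P, h) = -⅔ + (P*P - 14*h) = -⅔ + (P² - 14*h) = -⅔ + P² - 14*h)
G(W) = -75 + W
C = -1/291665 ≈ -3.4286e-6
497716/C - 453829/(153140 - 1/(G(B(-14, 11)) + 42649)) = 497716/(-1/291665) - 453829/(153140 - 1/((-75 + (-⅔ + (-14)² - 14*11)) + 42649)) = 497716*(-291665) - 453829/(153140 - 1/((-75 + (-⅔ + 196 - 154)) + 42649)) = -145166337140 - 453829/(153140 - 1/((-75 + 124/3) + 42649)) = -145166337140 - 453829/(153140 - 1/(-101/3 + 42649)) = -145166337140 - 453829/(153140 - 1/127846/3) = -145166337140 - 453829/(153140 - 1*3/127846) = -145166337140 - 453829/(153140 - 3/127846) = -145166337140 - 453829/19578336437/127846 = -145166337140 - 453829*127846/19578336437 = -145166337140 - 58020222334/19578336437 = -2842115387911908592514/19578336437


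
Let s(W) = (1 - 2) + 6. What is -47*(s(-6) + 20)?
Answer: -1175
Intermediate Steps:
s(W) = 5 (s(W) = -1 + 6 = 5)
-47*(s(-6) + 20) = -47*(5 + 20) = -47*25 = -1175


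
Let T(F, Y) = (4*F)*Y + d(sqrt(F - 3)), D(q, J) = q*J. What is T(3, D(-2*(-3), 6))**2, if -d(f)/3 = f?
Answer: 186624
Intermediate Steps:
d(f) = -3*f
D(q, J) = J*q
T(F, Y) = -3*sqrt(-3 + F) + 4*F*Y (T(F, Y) = (4*F)*Y - 3*sqrt(F - 3) = 4*F*Y - 3*sqrt(-3 + F) = -3*sqrt(-3 + F) + 4*F*Y)
T(3, D(-2*(-3), 6))**2 = (-3*sqrt(-3 + 3) + 4*3*(6*(-2*(-3))))**2 = (-3*sqrt(0) + 4*3*(6*6))**2 = (-3*0 + 4*3*36)**2 = (0 + 432)**2 = 432**2 = 186624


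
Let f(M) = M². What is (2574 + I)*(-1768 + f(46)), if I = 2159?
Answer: 1647084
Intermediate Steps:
(2574 + I)*(-1768 + f(46)) = (2574 + 2159)*(-1768 + 46²) = 4733*(-1768 + 2116) = 4733*348 = 1647084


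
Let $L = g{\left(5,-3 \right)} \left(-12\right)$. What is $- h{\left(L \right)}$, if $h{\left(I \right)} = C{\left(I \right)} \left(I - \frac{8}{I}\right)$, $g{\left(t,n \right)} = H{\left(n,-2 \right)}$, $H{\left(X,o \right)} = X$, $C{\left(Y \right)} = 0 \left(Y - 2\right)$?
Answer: $0$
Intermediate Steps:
$C{\left(Y \right)} = 0$ ($C{\left(Y \right)} = 0 \left(-2 + Y\right) = 0$)
$g{\left(t,n \right)} = n$
$L = 36$ ($L = \left(-3\right) \left(-12\right) = 36$)
$h{\left(I \right)} = 0$ ($h{\left(I \right)} = 0 \left(I - \frac{8}{I}\right) = 0$)
$- h{\left(L \right)} = \left(-1\right) 0 = 0$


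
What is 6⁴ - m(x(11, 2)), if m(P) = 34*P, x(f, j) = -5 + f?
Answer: 1092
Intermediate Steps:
6⁴ - m(x(11, 2)) = 6⁴ - 34*(-5 + 11) = 1296 - 34*6 = 1296 - 1*204 = 1296 - 204 = 1092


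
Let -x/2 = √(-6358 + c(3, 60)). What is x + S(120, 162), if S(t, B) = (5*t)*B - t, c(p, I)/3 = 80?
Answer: 97080 - 2*I*√6118 ≈ 97080.0 - 156.44*I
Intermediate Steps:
c(p, I) = 240 (c(p, I) = 3*80 = 240)
S(t, B) = -t + 5*B*t (S(t, B) = 5*B*t - t = -t + 5*B*t)
x = -2*I*√6118 (x = -2*√(-6358 + 240) = -2*I*√6118 ≈ -156.44*I)
x + S(120, 162) = -2*I*√6118 + 120*(-1 + 5*162) = -2*I*√6118 + 120*(-1 + 810) = -2*I*√6118 + 120*809 = -2*I*√6118 + 97080 = 97080 - 2*I*√6118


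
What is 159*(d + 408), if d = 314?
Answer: 114798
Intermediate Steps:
159*(d + 408) = 159*(314 + 408) = 159*722 = 114798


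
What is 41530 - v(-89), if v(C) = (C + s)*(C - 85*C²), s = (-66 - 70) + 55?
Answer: -114432050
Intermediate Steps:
s = -81 (s = -136 + 55 = -81)
v(C) = (-81 + C)*(C - 85*C²) (v(C) = (C - 81)*(C - 85*C²) = (-81 + C)*(C - 85*C²))
41530 - v(-89) = 41530 - (-89)*(-81 - 85*(-89)² + 6886*(-89)) = 41530 - (-89)*(-81 - 85*7921 - 612854) = 41530 - (-89)*(-81 - 673285 - 612854) = 41530 - (-89)*(-1286220) = 41530 - 1*114473580 = 41530 - 114473580 = -114432050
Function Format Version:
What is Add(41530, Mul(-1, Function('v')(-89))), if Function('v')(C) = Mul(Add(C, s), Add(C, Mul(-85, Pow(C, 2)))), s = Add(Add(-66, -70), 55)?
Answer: -114432050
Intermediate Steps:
s = -81 (s = Add(-136, 55) = -81)
Function('v')(C) = Mul(Add(-81, C), Add(C, Mul(-85, Pow(C, 2)))) (Function('v')(C) = Mul(Add(C, -81), Add(C, Mul(-85, Pow(C, 2)))) = Mul(Add(-81, C), Add(C, Mul(-85, Pow(C, 2)))))
Add(41530, Mul(-1, Function('v')(-89))) = Add(41530, Mul(-1, Mul(-89, Add(-81, Mul(-85, Pow(-89, 2)), Mul(6886, -89))))) = Add(41530, Mul(-1, Mul(-89, Add(-81, Mul(-85, 7921), -612854)))) = Add(41530, Mul(-1, Mul(-89, Add(-81, -673285, -612854)))) = Add(41530, Mul(-1, Mul(-89, -1286220))) = Add(41530, Mul(-1, 114473580)) = Add(41530, -114473580) = -114432050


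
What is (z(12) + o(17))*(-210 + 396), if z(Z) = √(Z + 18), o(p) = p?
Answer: 3162 + 186*√30 ≈ 4180.8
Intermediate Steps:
z(Z) = √(18 + Z)
(z(12) + o(17))*(-210 + 396) = (√(18 + 12) + 17)*(-210 + 396) = (√30 + 17)*186 = (17 + √30)*186 = 3162 + 186*√30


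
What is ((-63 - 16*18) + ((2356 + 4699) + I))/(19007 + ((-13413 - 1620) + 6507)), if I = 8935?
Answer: 15639/10481 ≈ 1.4921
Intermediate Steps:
((-63 - 16*18) + ((2356 + 4699) + I))/(19007 + ((-13413 - 1620) + 6507)) = ((-63 - 16*18) + ((2356 + 4699) + 8935))/(19007 + ((-13413 - 1620) + 6507)) = ((-63 - 288) + (7055 + 8935))/(19007 + (-15033 + 6507)) = (-351 + 15990)/(19007 - 8526) = 15639/10481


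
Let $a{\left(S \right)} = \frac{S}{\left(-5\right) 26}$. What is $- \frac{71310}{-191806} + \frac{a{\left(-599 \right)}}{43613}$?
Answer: $\frac{202210242847}{543740280070} \approx 0.37189$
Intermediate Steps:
$a{\left(S \right)} = - \frac{S}{130}$ ($a{\left(S \right)} = \frac{S}{-130} = S \left(- \frac{1}{130}\right) = - \frac{S}{130}$)
$- \frac{71310}{-191806} + \frac{a{\left(-599 \right)}}{43613} = - \frac{71310}{-191806} + \frac{\left(- \frac{1}{130}\right) \left(-599\right)}{43613} = \left(-71310\right) \left(- \frac{1}{191806}\right) + \frac{599}{130} \cdot \frac{1}{43613} = \frac{35655}{95903} + \frac{599}{5669690} = \frac{202210242847}{543740280070}$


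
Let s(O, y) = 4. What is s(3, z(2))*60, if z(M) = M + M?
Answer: 240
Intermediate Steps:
z(M) = 2*M
s(3, z(2))*60 = 4*60 = 240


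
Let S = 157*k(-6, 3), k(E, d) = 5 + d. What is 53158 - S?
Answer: 51902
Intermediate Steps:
S = 1256 (S = 157*(5 + 3) = 157*8 = 1256)
53158 - S = 53158 - 1*1256 = 53158 - 1256 = 51902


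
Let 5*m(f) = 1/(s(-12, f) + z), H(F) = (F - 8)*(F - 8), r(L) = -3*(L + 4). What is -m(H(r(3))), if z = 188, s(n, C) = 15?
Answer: -1/1015 ≈ -0.00098522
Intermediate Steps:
r(L) = -12 - 3*L (r(L) = -3*(4 + L) = -12 - 3*L)
H(F) = (-8 + F)**2 (H(F) = (-8 + F)*(-8 + F) = (-8 + F)**2)
m(f) = 1/1015 (m(f) = 1/(5*(15 + 188)) = (1/5)/203 = (1/5)*(1/203) = 1/1015)
-m(H(r(3))) = -1*1/1015 = -1/1015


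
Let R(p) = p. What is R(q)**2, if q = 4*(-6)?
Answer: 576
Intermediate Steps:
q = -24
R(q)**2 = (-24)**2 = 576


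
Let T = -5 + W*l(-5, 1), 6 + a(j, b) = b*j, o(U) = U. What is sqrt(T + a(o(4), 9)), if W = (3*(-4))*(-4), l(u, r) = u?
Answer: I*sqrt(215) ≈ 14.663*I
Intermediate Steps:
W = 48 (W = -12*(-4) = 48)
a(j, b) = -6 + b*j
T = -245 (T = -5 + 48*(-5) = -5 - 240 = -245)
sqrt(T + a(o(4), 9)) = sqrt(-245 + (-6 + 9*4)) = sqrt(-245 + (-6 + 36)) = sqrt(-245 + 30) = sqrt(-215) = I*sqrt(215)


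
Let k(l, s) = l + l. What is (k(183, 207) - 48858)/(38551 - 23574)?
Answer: -48492/14977 ≈ -3.2378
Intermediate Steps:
k(l, s) = 2*l
(k(183, 207) - 48858)/(38551 - 23574) = (2*183 - 48858)/(38551 - 23574) = (366 - 48858)/14977 = -48492*1/14977 = -48492/14977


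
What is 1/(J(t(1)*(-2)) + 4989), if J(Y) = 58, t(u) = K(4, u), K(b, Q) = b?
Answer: 1/5047 ≈ 0.00019814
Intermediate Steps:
t(u) = 4
1/(J(t(1)*(-2)) + 4989) = 1/(58 + 4989) = 1/5047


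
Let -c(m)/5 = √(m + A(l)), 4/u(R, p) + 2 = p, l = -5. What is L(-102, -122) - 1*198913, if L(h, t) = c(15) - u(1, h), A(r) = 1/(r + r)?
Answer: -5171737/26 - √1490/2 ≈ -1.9893e+5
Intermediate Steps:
A(r) = 1/(2*r)
u(R, p) = 4/(-2 + p)
c(m) = -5*√(-⅒ + m) (c(m) = -5*√(m + (½)/(-5)) = -5*√(m + (½)*(-⅕)) = -5*√(m - ⅒) = -5*√(-⅒ + m))
L(h, t) = -4/(-2 + h) - √1490/2 (L(h, t) = -√(-10 + 100*15)/2 - 4/(-2 + h) = -√(-10 + 1500)/2 - 4/(-2 + h) = -√1490/2 - 4/(-2 + h) = -4/(-2 + h) - √1490/2)
L(-102, -122) - 1*198913 = (-8 + √1490*(2 - 1*(-102)))/(2*(-2 - 102)) - 1*198913 = (½)*(-8 + √1490*(2 + 102))/(-104) - 198913 = (½)*(-1/104)*(-8 + √1490*104) - 198913 = (½)*(-1/104)*(-8 + 104*√1490) - 198913 = (1/26 - √1490/2) - 198913 = -5171737/26 - √1490/2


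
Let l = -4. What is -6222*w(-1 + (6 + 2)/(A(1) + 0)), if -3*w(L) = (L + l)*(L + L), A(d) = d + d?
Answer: -12444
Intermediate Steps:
A(d) = 2*d
w(L) = -2*L*(-4 + L)/3 (w(L) = -(L - 4)*(L + L)/3 = -(-4 + L)*2*L/3 = -2*L*(-4 + L)/3)
-6222*w(-1 + (6 + 2)/(A(1) + 0)) = -4148*(-1 + (6 + 2)/(2*1 + 0))*(4 - (-1 + (6 + 2)/(2*1 + 0))) = -4148*(-1 + 8/(2 + 0))*(4 - (-1 + 8/(2 + 0))) = -4148*(-1 + 8/2)*(4 - (-1 + 8/2)) = -4148*(-1 + 8*(½))*(4 - (-1 + 8*(½))) = -4148*(-1 + 4)*(4 - (-1 + 4)) = -4148*3*(4 - 1*3) = -4148*3*(4 - 3) = -4148*3 = -6222*2 = -12444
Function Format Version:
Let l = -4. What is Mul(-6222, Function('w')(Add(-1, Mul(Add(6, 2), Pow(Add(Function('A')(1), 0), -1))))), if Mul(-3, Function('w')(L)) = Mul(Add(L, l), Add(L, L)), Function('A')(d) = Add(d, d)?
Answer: -12444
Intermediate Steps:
Function('A')(d) = Mul(2, d)
Function('w')(L) = Mul(Rational(-2, 3), L, Add(-4, L)) (Function('w')(L) = Mul(Rational(-1, 3), Mul(Add(L, -4), Add(L, L))) = Mul(Rational(-1, 3), Mul(Add(-4, L), Mul(2, L))) = Mul(Rational(-1, 3), Mul(2, L, Add(-4, L))) = Mul(Rational(-2, 3), L, Add(-4, L)))
Mul(-6222, Function('w')(Add(-1, Mul(Add(6, 2), Pow(Add(Function('A')(1), 0), -1))))) = Mul(-6222, Mul(Rational(2, 3), Add(-1, Mul(Add(6, 2), Pow(Add(Mul(2, 1), 0), -1))), Add(4, Mul(-1, Add(-1, Mul(Add(6, 2), Pow(Add(Mul(2, 1), 0), -1))))))) = Mul(-6222, Mul(Rational(2, 3), Add(-1, Mul(8, Pow(Add(2, 0), -1))), Add(4, Mul(-1, Add(-1, Mul(8, Pow(Add(2, 0), -1))))))) = Mul(-6222, Mul(Rational(2, 3), Add(-1, Mul(8, Pow(2, -1))), Add(4, Mul(-1, Add(-1, Mul(8, Pow(2, -1))))))) = Mul(-6222, Mul(Rational(2, 3), Add(-1, Mul(8, Rational(1, 2))), Add(4, Mul(-1, Add(-1, Mul(8, Rational(1, 2))))))) = Mul(-6222, Mul(Rational(2, 3), Add(-1, 4), Add(4, Mul(-1, Add(-1, 4))))) = Mul(-6222, Mul(Rational(2, 3), 3, Add(4, Mul(-1, 3)))) = Mul(-6222, Mul(Rational(2, 3), 3, Add(4, -3))) = Mul(-6222, Mul(Rational(2, 3), 3, 1)) = Mul(-6222, 2) = -12444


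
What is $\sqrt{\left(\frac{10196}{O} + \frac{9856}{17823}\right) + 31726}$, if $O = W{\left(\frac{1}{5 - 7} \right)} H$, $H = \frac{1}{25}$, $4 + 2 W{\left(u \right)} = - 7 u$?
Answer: $\frac{i \sqrt{313807216313058}}{17823} \approx 993.92 i$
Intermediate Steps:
$W{\left(u \right)} = -2 - \frac{7 u}{2}$ ($W{\left(u \right)} = -2 + \frac{\left(-7\right) u}{2} = -2 - \frac{7 u}{2}$)
$H = \frac{1}{25} \approx 0.04$
$O = - \frac{1}{100}$ ($O = \left(-2 - \frac{7}{2 \left(5 - 7\right)}\right) \frac{1}{25} = \left(-2 - \frac{7}{2 \left(-2\right)}\right) \frac{1}{25} = \left(-2 - - \frac{7}{4}\right) \frac{1}{25} = \left(-2 + \frac{7}{4}\right) \frac{1}{25} = \left(- \frac{1}{4}\right) \frac{1}{25} = - \frac{1}{100} \approx -0.01$)
$\sqrt{\left(\frac{10196}{O} + \frac{9856}{17823}\right) + 31726} = \sqrt{\left(\frac{10196}{- \frac{1}{100}} + \frac{9856}{17823}\right) + 31726} = \sqrt{\left(10196 \left(-100\right) + 9856 \cdot \frac{1}{17823}\right) + 31726} = \sqrt{\left(-1019600 + \frac{9856}{17823}\right) + 31726} = \sqrt{- \frac{18172320944}{17823} + 31726} = \sqrt{- \frac{17606868446}{17823}} = \frac{i \sqrt{313807216313058}}{17823}$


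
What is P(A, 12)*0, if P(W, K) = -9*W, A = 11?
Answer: 0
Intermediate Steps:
P(A, 12)*0 = -9*11*0 = -99*0 = 0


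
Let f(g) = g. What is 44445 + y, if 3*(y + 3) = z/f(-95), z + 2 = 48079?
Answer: 12617893/285 ≈ 44273.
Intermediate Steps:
z = 48077 (z = -2 + 48079 = 48077)
y = -48932/285 (y = -3 + (48077/(-95))/3 = -3 + (48077*(-1/95))/3 = -3 + (⅓)*(-48077/95) = -3 - 48077/285 = -48932/285 ≈ -171.69)
44445 + y = 44445 - 48932/285 = 12617893/285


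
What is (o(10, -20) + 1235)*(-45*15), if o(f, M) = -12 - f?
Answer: -818775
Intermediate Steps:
(o(10, -20) + 1235)*(-45*15) = ((-12 - 1*10) + 1235)*(-45*15) = ((-12 - 10) + 1235)*(-675) = (-22 + 1235)*(-675) = 1213*(-675) = -818775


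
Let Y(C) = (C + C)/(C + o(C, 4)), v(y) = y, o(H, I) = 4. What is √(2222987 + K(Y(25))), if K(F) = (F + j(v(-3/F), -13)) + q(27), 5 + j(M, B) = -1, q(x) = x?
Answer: √1869551178/29 ≈ 1491.0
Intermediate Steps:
j(M, B) = -6 (j(M, B) = -5 - 1 = -6)
Y(C) = 2*C/(4 + C) (Y(C) = (C + C)/(C + 4) = (2*C)/(4 + C) = 2*C/(4 + C))
K(F) = 21 + F (K(F) = (F - 6) + 27 = (-6 + F) + 27 = 21 + F)
√(2222987 + K(Y(25))) = √(2222987 + (21 + 2*25/(4 + 25))) = √(2222987 + (21 + 2*25/29)) = √(2222987 + (21 + 2*25*(1/29))) = √(2222987 + (21 + 50/29)) = √(2222987 + 659/29) = √(64467282/29) = √1869551178/29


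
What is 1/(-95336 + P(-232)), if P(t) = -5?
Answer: -1/95341 ≈ -1.0489e-5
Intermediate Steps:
1/(-95336 + P(-232)) = 1/(-95336 - 5) = 1/(-95341) = -1/95341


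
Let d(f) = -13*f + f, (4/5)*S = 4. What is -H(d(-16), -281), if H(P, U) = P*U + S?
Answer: 53947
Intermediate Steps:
S = 5 (S = (5/4)*4 = 5)
d(f) = -12*f
H(P, U) = 5 + P*U (H(P, U) = P*U + 5 = 5 + P*U)
-H(d(-16), -281) = -(5 - 12*(-16)*(-281)) = -(5 + 192*(-281)) = -(5 - 53952) = -1*(-53947) = 53947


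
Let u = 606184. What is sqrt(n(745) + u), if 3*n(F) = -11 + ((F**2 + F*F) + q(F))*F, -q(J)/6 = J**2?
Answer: I*sqrt(550718653) ≈ 23467.0*I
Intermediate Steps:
q(J) = -6*J**2
n(F) = -11/3 - 4*F**3/3 (n(F) = (-11 + ((F**2 + F*F) - 6*F**2)*F)/3 = (-11 + ((F**2 + F**2) - 6*F**2)*F)/3 = (-11 + (2*F**2 - 6*F**2)*F)/3 = (-11 + (-4*F**2)*F)/3 = (-11 - 4*F**3)/3 = -11/3 - 4*F**3/3)
sqrt(n(745) + u) = sqrt((-11/3 - 4/3*745**3) + 606184) = sqrt((-11/3 - 4/3*413493625) + 606184) = sqrt((-11/3 - 1653974500/3) + 606184) = sqrt(-551324837 + 606184) = sqrt(-550718653) = I*sqrt(550718653)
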